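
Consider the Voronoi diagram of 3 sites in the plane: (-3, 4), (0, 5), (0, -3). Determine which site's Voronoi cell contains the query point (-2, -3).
Nearest site = (0, -3)

The Voronoi cell of site s contains exactly those query points closer to s than to any other site. Compute squared distances from q = (-2, -3) to each site:
  (0 − -2)² + (-3 − -3)² = 4
  (-3 − -2)² + (4 − -3)² = 50
  (0 − -2)² + (5 − -3)² = 68
Minimum is attained by (0, -3), so q lies in its Voronoi cell.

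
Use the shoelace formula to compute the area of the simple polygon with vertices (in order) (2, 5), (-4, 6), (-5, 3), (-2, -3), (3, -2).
Area = 103/2

Shoelace formula: Area = (1/2) |Σ_i (x_i · y_{i+1} − x_{i+1} · y_i)| (indices mod n). Compute each cross term:
  (2)(6) − (-4)(5) = 32
  (-4)(3) − (-5)(6) = 18
  (-5)(-3) − (-2)(3) = 21
  (-2)(-2) − (3)(-3) = 13
  (3)(5) − (2)(-2) = 19
Sum = 103, so (signed) Area = 103/2 = 103/2, |Area| = 103/2.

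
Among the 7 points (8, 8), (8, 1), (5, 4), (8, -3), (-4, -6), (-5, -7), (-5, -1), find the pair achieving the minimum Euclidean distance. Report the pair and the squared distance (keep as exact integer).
Pair = ((-4, -6), (-5, -7)); squared distance = 2

Compute all C(7, 2) = 21 pairwise squared distances (x_i − x_j)² + (y_i − y_j)². The minimum is 2, attained by the pair ((-4, -6), (-5, -7)).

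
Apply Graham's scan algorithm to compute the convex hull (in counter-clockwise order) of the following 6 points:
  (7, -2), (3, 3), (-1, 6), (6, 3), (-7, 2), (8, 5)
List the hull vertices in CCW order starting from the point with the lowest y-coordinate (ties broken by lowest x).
Hull (CCW) = [(7, -2), (8, 5), (-1, 6), (-7, 2)]

Graham scan procedure:
  1. Find the pivot p₀ = point with lowest y (tie → lowest x): (7, -2).
  2. Sort the remaining points by polar angle around p₀.
  3. Walk through sorted points, maintaining a stack; pop the top while the last three entries make a non-left turn (cross product ≤ 0).
  4. Final stack is the convex hull in CCW order: (7, -2), (8, 5), (-1, 6), (-7, 2).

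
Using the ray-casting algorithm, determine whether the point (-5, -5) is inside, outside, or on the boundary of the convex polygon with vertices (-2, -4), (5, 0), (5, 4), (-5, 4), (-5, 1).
The point (-5, -5) lies strictly outside the polygon

Cast a horizontal ray to the right from the query point and count how many polygon edges it crosses (each edge strictly once or zero times, handled with the usual half-open convention). 
Parity of crossings → even ⇒ outside.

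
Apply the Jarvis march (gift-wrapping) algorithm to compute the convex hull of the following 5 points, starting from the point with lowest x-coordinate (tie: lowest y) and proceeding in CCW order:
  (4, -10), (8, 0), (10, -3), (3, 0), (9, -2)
Hull (CCW) = [(3, 0), (4, -10), (10, -3), (8, 0)]

Jarvis march: at each step, from the current hull vertex p, select the next vertex q as the point such that every other point lies strictly to the left of (or on) the directed line p → q. (Equivalently: for every other point r, the cross product (q − p) × (r − p) ≥ 0.)
Starting point (lowest x, tie lowest y): (3, 0). Wrap until returning to start. Resulting hull: (3, 0), (4, -10), (10, -3), (8, 0).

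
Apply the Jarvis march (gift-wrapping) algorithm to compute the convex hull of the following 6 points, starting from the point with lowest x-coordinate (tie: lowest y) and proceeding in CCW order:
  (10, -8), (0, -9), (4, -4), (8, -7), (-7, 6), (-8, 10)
Hull (CCW) = [(-8, 10), (-7, 6), (0, -9), (10, -8)]

Jarvis march: at each step, from the current hull vertex p, select the next vertex q as the point such that every other point lies strictly to the left of (or on) the directed line p → q. (Equivalently: for every other point r, the cross product (q − p) × (r − p) ≥ 0.)
Starting point (lowest x, tie lowest y): (-8, 10). Wrap until returning to start. Resulting hull: (-8, 10), (-7, 6), (0, -9), (10, -8).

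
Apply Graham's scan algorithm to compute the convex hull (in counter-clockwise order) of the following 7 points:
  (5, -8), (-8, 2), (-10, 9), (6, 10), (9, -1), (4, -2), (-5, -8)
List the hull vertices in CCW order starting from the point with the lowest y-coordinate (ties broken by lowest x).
Hull (CCW) = [(-5, -8), (5, -8), (9, -1), (6, 10), (-10, 9), (-8, 2)]

Graham scan procedure:
  1. Find the pivot p₀ = point with lowest y (tie → lowest x): (-5, -8).
  2. Sort the remaining points by polar angle around p₀.
  3. Walk through sorted points, maintaining a stack; pop the top while the last three entries make a non-left turn (cross product ≤ 0).
  4. Final stack is the convex hull in CCW order: (-5, -8), (5, -8), (9, -1), (6, 10), (-10, 9), (-8, 2).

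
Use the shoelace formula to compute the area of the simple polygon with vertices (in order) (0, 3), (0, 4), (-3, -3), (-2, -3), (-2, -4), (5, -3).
Area = 29

Shoelace formula: Area = (1/2) |Σ_i (x_i · y_{i+1} − x_{i+1} · y_i)| (indices mod n). Compute each cross term:
  (0)(4) − (0)(3) = 0
  (0)(-3) − (-3)(4) = 12
  (-3)(-3) − (-2)(-3) = 3
  (-2)(-4) − (-2)(-3) = 2
  (-2)(-3) − (5)(-4) = 26
  (5)(3) − (0)(-3) = 15
Sum = 58, so (signed) Area = 58/2 = 29, |Area| = 29.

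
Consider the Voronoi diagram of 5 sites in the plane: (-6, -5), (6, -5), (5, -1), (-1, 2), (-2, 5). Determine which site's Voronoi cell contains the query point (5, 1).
Nearest site = (5, -1)

The Voronoi cell of site s contains exactly those query points closer to s than to any other site. Compute squared distances from q = (5, 1) to each site:
  (5 − 5)² + (-1 − 1)² = 4
  (-1 − 5)² + (2 − 1)² = 37
  (6 − 5)² + (-5 − 1)² = 37
  (-2 − 5)² + (5 − 1)² = 65
  (-6 − 5)² + (-5 − 1)² = 157
Minimum is attained by (5, -1), so q lies in its Voronoi cell.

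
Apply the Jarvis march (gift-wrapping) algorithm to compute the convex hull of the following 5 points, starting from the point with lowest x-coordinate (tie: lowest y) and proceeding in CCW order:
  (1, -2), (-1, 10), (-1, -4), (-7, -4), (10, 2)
Hull (CCW) = [(-7, -4), (-1, -4), (10, 2), (-1, 10)]

Jarvis march: at each step, from the current hull vertex p, select the next vertex q as the point such that every other point lies strictly to the left of (or on) the directed line p → q. (Equivalently: for every other point r, the cross product (q − p) × (r − p) ≥ 0.)
Starting point (lowest x, tie lowest y): (-7, -4). Wrap until returning to start. Resulting hull: (-7, -4), (-1, -4), (10, 2), (-1, 10).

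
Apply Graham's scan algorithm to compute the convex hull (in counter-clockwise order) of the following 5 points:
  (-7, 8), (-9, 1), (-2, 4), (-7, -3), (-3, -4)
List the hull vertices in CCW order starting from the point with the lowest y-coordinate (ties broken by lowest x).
Hull (CCW) = [(-3, -4), (-2, 4), (-7, 8), (-9, 1), (-7, -3)]

Graham scan procedure:
  1. Find the pivot p₀ = point with lowest y (tie → lowest x): (-3, -4).
  2. Sort the remaining points by polar angle around p₀.
  3. Walk through sorted points, maintaining a stack; pop the top while the last three entries make a non-left turn (cross product ≤ 0).
  4. Final stack is the convex hull in CCW order: (-3, -4), (-2, 4), (-7, 8), (-9, 1), (-7, -3).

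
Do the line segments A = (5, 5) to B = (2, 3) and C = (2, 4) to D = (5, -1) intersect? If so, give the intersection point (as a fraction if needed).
Yes; intersection at (17/7, 23/7) (t = 6/7 on AB, s = 1/7 on CD)

Parametrize AB as A + t(B − A) = (5 + -3 t, 5 + -2 t) and CD as C + s(D − C) = (2 + 3 s, 4 + -5 s). Solve the linear system for (t, s). Determinant = -21 ≠ 0, so a unique intersection of the containing lines exists. Solution: t = 6/7, s = 1/7 — both in [0, 1], so the segments cross. Intersection point: (17/7, 23/7).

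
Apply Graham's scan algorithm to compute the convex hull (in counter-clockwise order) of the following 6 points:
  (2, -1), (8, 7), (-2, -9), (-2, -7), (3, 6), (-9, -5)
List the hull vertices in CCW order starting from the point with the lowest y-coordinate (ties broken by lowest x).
Hull (CCW) = [(-2, -9), (8, 7), (3, 6), (-9, -5)]

Graham scan procedure:
  1. Find the pivot p₀ = point with lowest y (tie → lowest x): (-2, -9).
  2. Sort the remaining points by polar angle around p₀.
  3. Walk through sorted points, maintaining a stack; pop the top while the last three entries make a non-left turn (cross product ≤ 0).
  4. Final stack is the convex hull in CCW order: (-2, -9), (8, 7), (3, 6), (-9, -5).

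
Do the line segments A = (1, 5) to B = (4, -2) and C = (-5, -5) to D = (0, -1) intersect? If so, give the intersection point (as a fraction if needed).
No (intersection of containing lines falls outside at least one segment)

Parametrize and solve: t = 26/47, s = 72/47. At least one of these is outside [0, 1], so the segments do not intersect.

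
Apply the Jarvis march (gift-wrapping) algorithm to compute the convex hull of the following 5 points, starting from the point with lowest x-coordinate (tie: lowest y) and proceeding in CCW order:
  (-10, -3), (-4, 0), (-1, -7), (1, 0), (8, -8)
Hull (CCW) = [(-10, -3), (-1, -7), (8, -8), (1, 0), (-4, 0)]

Jarvis march: at each step, from the current hull vertex p, select the next vertex q as the point such that every other point lies strictly to the left of (or on) the directed line p → q. (Equivalently: for every other point r, the cross product (q − p) × (r − p) ≥ 0.)
Starting point (lowest x, tie lowest y): (-10, -3). Wrap until returning to start. Resulting hull: (-10, -3), (-1, -7), (8, -8), (1, 0), (-4, 0).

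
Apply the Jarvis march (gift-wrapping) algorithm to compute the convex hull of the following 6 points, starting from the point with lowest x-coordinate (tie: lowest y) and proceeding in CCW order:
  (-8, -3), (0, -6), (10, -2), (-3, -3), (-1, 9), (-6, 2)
Hull (CCW) = [(-8, -3), (0, -6), (10, -2), (-1, 9), (-6, 2)]

Jarvis march: at each step, from the current hull vertex p, select the next vertex q as the point such that every other point lies strictly to the left of (or on) the directed line p → q. (Equivalently: for every other point r, the cross product (q − p) × (r − p) ≥ 0.)
Starting point (lowest x, tie lowest y): (-8, -3). Wrap until returning to start. Resulting hull: (-8, -3), (0, -6), (10, -2), (-1, 9), (-6, 2).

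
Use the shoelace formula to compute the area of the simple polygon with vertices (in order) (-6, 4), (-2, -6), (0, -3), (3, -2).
Area = 59/2

Shoelace formula: Area = (1/2) |Σ_i (x_i · y_{i+1} − x_{i+1} · y_i)| (indices mod n). Compute each cross term:
  (-6)(-6) − (-2)(4) = 44
  (-2)(-3) − (0)(-6) = 6
  (0)(-2) − (3)(-3) = 9
  (3)(4) − (-6)(-2) = 0
Sum = 59, so (signed) Area = 59/2 = 59/2, |Area| = 59/2.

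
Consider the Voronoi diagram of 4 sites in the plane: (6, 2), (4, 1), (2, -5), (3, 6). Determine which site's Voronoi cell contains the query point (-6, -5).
Nearest site = (2, -5)

The Voronoi cell of site s contains exactly those query points closer to s than to any other site. Compute squared distances from q = (-6, -5) to each site:
  (2 − -6)² + (-5 − -5)² = 64
  (4 − -6)² + (1 − -5)² = 136
  (6 − -6)² + (2 − -5)² = 193
  (3 − -6)² + (6 − -5)² = 202
Minimum is attained by (2, -5), so q lies in its Voronoi cell.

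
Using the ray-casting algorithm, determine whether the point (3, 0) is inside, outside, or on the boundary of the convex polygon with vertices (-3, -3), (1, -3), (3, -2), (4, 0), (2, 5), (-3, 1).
The point (3, 0) lies strictly inside the polygon

Cast a horizontal ray to the right from the query point and count how many polygon edges it crosses (each edge strictly once or zero times, handled with the usual half-open convention). 
Parity of crossings → odd ⇒ inside.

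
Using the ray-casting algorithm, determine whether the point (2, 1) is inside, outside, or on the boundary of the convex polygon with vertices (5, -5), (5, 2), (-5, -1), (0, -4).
The point (2, 1) lies strictly inside the polygon

Cast a horizontal ray to the right from the query point and count how many polygon edges it crosses (each edge strictly once or zero times, handled with the usual half-open convention). 
Parity of crossings → odd ⇒ inside.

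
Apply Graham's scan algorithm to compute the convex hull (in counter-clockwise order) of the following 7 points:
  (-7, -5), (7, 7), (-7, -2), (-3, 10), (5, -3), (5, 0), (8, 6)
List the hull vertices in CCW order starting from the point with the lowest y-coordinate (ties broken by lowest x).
Hull (CCW) = [(-7, -5), (5, -3), (8, 6), (7, 7), (-3, 10), (-7, -2)]

Graham scan procedure:
  1. Find the pivot p₀ = point with lowest y (tie → lowest x): (-7, -5).
  2. Sort the remaining points by polar angle around p₀.
  3. Walk through sorted points, maintaining a stack; pop the top while the last three entries make a non-left turn (cross product ≤ 0).
  4. Final stack is the convex hull in CCW order: (-7, -5), (5, -3), (8, 6), (7, 7), (-3, 10), (-7, -2).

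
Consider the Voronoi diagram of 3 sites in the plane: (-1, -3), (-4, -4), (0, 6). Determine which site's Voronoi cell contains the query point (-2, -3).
Nearest site = (-1, -3)

The Voronoi cell of site s contains exactly those query points closer to s than to any other site. Compute squared distances from q = (-2, -3) to each site:
  (-1 − -2)² + (-3 − -3)² = 1
  (-4 − -2)² + (-4 − -3)² = 5
  (0 − -2)² + (6 − -3)² = 85
Minimum is attained by (-1, -3), so q lies in its Voronoi cell.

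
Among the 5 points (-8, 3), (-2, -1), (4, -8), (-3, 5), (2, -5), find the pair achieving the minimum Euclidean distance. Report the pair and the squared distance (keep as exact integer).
Pair = ((4, -8), (2, -5)); squared distance = 13

Compute all C(5, 2) = 10 pairwise squared distances (x_i − x_j)² + (y_i − y_j)². The minimum is 13, attained by the pair ((4, -8), (2, -5)).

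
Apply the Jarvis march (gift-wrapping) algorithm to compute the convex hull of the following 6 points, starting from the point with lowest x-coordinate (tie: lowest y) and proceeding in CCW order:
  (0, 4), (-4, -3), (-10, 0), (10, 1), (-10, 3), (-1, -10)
Hull (CCW) = [(-10, 0), (-1, -10), (10, 1), (0, 4), (-10, 3)]

Jarvis march: at each step, from the current hull vertex p, select the next vertex q as the point such that every other point lies strictly to the left of (or on) the directed line p → q. (Equivalently: for every other point r, the cross product (q − p) × (r − p) ≥ 0.)
Starting point (lowest x, tie lowest y): (-10, 0). Wrap until returning to start. Resulting hull: (-10, 0), (-1, -10), (10, 1), (0, 4), (-10, 3).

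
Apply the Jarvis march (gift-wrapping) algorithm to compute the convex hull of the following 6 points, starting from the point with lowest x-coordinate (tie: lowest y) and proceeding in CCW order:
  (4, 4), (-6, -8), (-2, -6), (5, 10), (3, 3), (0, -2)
Hull (CCW) = [(-6, -8), (-2, -6), (4, 4), (5, 10)]

Jarvis march: at each step, from the current hull vertex p, select the next vertex q as the point such that every other point lies strictly to the left of (or on) the directed line p → q. (Equivalently: for every other point r, the cross product (q − p) × (r − p) ≥ 0.)
Starting point (lowest x, tie lowest y): (-6, -8). Wrap until returning to start. Resulting hull: (-6, -8), (-2, -6), (4, 4), (5, 10).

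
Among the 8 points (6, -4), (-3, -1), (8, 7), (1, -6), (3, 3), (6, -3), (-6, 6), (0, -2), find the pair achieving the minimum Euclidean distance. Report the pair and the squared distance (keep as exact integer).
Pair = ((6, -4), (6, -3)); squared distance = 1

Compute all C(8, 2) = 28 pairwise squared distances (x_i − x_j)² + (y_i − y_j)². The minimum is 1, attained by the pair ((6, -4), (6, -3)).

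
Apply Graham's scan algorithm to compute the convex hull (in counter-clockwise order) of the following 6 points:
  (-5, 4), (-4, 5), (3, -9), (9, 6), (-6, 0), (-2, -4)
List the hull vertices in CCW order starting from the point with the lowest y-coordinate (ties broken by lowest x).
Hull (CCW) = [(3, -9), (9, 6), (-4, 5), (-5, 4), (-6, 0)]

Graham scan procedure:
  1. Find the pivot p₀ = point with lowest y (tie → lowest x): (3, -9).
  2. Sort the remaining points by polar angle around p₀.
  3. Walk through sorted points, maintaining a stack; pop the top while the last three entries make a non-left turn (cross product ≤ 0).
  4. Final stack is the convex hull in CCW order: (3, -9), (9, 6), (-4, 5), (-5, 4), (-6, 0).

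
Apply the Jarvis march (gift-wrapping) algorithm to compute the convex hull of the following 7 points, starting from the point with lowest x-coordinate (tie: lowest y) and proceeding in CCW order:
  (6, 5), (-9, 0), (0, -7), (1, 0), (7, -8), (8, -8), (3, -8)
Hull (CCW) = [(-9, 0), (0, -7), (3, -8), (8, -8), (6, 5)]

Jarvis march: at each step, from the current hull vertex p, select the next vertex q as the point such that every other point lies strictly to the left of (or on) the directed line p → q. (Equivalently: for every other point r, the cross product (q − p) × (r − p) ≥ 0.)
Starting point (lowest x, tie lowest y): (-9, 0). Wrap until returning to start. Resulting hull: (-9, 0), (0, -7), (3, -8), (8, -8), (6, 5).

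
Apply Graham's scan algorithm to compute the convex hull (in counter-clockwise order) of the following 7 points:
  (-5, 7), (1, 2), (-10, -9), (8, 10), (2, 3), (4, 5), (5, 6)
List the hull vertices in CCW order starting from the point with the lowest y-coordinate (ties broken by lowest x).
Hull (CCW) = [(-10, -9), (5, 6), (8, 10), (-5, 7)]

Graham scan procedure:
  1. Find the pivot p₀ = point with lowest y (tie → lowest x): (-10, -9).
  2. Sort the remaining points by polar angle around p₀.
  3. Walk through sorted points, maintaining a stack; pop the top while the last three entries make a non-left turn (cross product ≤ 0).
  4. Final stack is the convex hull in CCW order: (-10, -9), (5, 6), (8, 10), (-5, 7).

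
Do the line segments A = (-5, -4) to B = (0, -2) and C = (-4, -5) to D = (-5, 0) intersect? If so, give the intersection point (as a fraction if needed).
Yes; intersection at (-115/27, -100/27) (t = 4/27 on AB, s = 7/27 on CD)

Parametrize AB as A + t(B − A) = (-5 + 5 t, -4 + 2 t) and CD as C + s(D − C) = (-4 + -1 s, -5 + 5 s). Solve the linear system for (t, s). Determinant = -27 ≠ 0, so a unique intersection of the containing lines exists. Solution: t = 4/27, s = 7/27 — both in [0, 1], so the segments cross. Intersection point: (-115/27, -100/27).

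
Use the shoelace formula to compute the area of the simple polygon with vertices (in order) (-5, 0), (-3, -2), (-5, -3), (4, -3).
Area = 21/2

Shoelace formula: Area = (1/2) |Σ_i (x_i · y_{i+1} − x_{i+1} · y_i)| (indices mod n). Compute each cross term:
  (-5)(-2) − (-3)(0) = 10
  (-3)(-3) − (-5)(-2) = -1
  (-5)(-3) − (4)(-3) = 27
  (4)(0) − (-5)(-3) = -15
Sum = 21, so (signed) Area = 21/2 = 21/2, |Area| = 21/2.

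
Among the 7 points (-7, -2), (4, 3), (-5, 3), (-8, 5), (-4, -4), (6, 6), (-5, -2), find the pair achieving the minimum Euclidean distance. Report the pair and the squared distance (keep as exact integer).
Pair = ((-7, -2), (-5, -2)); squared distance = 4

Compute all C(7, 2) = 21 pairwise squared distances (x_i − x_j)² + (y_i − y_j)². The minimum is 4, attained by the pair ((-7, -2), (-5, -2)).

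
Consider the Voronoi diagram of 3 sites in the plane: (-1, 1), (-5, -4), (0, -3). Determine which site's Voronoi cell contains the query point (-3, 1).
Nearest site = (-1, 1)

The Voronoi cell of site s contains exactly those query points closer to s than to any other site. Compute squared distances from q = (-3, 1) to each site:
  (-1 − -3)² + (1 − 1)² = 4
  (0 − -3)² + (-3 − 1)² = 25
  (-5 − -3)² + (-4 − 1)² = 29
Minimum is attained by (-1, 1), so q lies in its Voronoi cell.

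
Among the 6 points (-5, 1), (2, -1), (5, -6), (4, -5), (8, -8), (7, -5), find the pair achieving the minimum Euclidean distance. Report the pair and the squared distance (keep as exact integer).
Pair = ((5, -6), (4, -5)); squared distance = 2

Compute all C(6, 2) = 15 pairwise squared distances (x_i − x_j)² + (y_i − y_j)². The minimum is 2, attained by the pair ((5, -6), (4, -5)).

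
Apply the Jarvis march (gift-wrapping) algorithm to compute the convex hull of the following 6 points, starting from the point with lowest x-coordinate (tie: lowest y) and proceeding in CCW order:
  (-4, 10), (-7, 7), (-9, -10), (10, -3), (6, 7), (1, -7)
Hull (CCW) = [(-9, -10), (1, -7), (10, -3), (6, 7), (-4, 10), (-7, 7)]

Jarvis march: at each step, from the current hull vertex p, select the next vertex q as the point such that every other point lies strictly to the left of (or on) the directed line p → q. (Equivalently: for every other point r, the cross product (q − p) × (r − p) ≥ 0.)
Starting point (lowest x, tie lowest y): (-9, -10). Wrap until returning to start. Resulting hull: (-9, -10), (1, -7), (10, -3), (6, 7), (-4, 10), (-7, 7).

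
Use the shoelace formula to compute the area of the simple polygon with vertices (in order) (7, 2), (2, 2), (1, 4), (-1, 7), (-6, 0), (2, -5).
Area = 69

Shoelace formula: Area = (1/2) |Σ_i (x_i · y_{i+1} − x_{i+1} · y_i)| (indices mod n). Compute each cross term:
  (7)(2) − (2)(2) = 10
  (2)(4) − (1)(2) = 6
  (1)(7) − (-1)(4) = 11
  (-1)(0) − (-6)(7) = 42
  (-6)(-5) − (2)(0) = 30
  (2)(2) − (7)(-5) = 39
Sum = 138, so (signed) Area = 138/2 = 69, |Area| = 69.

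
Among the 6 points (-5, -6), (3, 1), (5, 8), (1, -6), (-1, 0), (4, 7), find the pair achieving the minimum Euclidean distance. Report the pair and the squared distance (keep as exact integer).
Pair = ((5, 8), (4, 7)); squared distance = 2

Compute all C(6, 2) = 15 pairwise squared distances (x_i − x_j)² + (y_i − y_j)². The minimum is 2, attained by the pair ((5, 8), (4, 7)).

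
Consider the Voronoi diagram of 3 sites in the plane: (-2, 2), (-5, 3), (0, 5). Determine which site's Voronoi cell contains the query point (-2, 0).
Nearest site = (-2, 2)

The Voronoi cell of site s contains exactly those query points closer to s than to any other site. Compute squared distances from q = (-2, 0) to each site:
  (-2 − -2)² + (2 − 0)² = 4
  (-5 − -2)² + (3 − 0)² = 18
  (0 − -2)² + (5 − 0)² = 29
Minimum is attained by (-2, 2), so q lies in its Voronoi cell.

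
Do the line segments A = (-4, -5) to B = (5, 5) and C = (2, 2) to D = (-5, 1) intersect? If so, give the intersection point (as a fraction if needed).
No (intersection of containing lines falls outside at least one segment)

Parametrize and solve: t = 43/61, s = -3/61. At least one of these is outside [0, 1], so the segments do not intersect.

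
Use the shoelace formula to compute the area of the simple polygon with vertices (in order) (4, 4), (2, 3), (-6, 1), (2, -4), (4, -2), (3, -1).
Area = 38

Shoelace formula: Area = (1/2) |Σ_i (x_i · y_{i+1} − x_{i+1} · y_i)| (indices mod n). Compute each cross term:
  (4)(3) − (2)(4) = 4
  (2)(1) − (-6)(3) = 20
  (-6)(-4) − (2)(1) = 22
  (2)(-2) − (4)(-4) = 12
  (4)(-1) − (3)(-2) = 2
  (3)(4) − (4)(-1) = 16
Sum = 76, so (signed) Area = 76/2 = 38, |Area| = 38.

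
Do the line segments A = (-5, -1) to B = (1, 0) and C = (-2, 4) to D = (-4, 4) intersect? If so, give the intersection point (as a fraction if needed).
No (intersection of containing lines falls outside at least one segment)

Parametrize and solve: t = 5, s = -27/2. At least one of these is outside [0, 1], so the segments do not intersect.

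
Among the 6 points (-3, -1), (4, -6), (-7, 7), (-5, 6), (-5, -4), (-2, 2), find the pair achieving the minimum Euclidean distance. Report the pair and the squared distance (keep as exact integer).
Pair = ((-7, 7), (-5, 6)); squared distance = 5

Compute all C(6, 2) = 15 pairwise squared distances (x_i − x_j)² + (y_i − y_j)². The minimum is 5, attained by the pair ((-7, 7), (-5, 6)).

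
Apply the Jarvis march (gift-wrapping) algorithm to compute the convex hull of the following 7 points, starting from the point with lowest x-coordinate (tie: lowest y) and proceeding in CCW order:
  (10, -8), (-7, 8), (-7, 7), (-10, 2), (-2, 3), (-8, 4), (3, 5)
Hull (CCW) = [(-10, 2), (10, -8), (3, 5), (-7, 8)]

Jarvis march: at each step, from the current hull vertex p, select the next vertex q as the point such that every other point lies strictly to the left of (or on) the directed line p → q. (Equivalently: for every other point r, the cross product (q − p) × (r − p) ≥ 0.)
Starting point (lowest x, tie lowest y): (-10, 2). Wrap until returning to start. Resulting hull: (-10, 2), (10, -8), (3, 5), (-7, 8).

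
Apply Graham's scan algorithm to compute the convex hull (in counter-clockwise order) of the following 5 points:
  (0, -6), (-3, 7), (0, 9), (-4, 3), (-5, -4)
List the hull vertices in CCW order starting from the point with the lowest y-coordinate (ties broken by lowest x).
Hull (CCW) = [(0, -6), (0, 9), (-3, 7), (-4, 3), (-5, -4)]

Graham scan procedure:
  1. Find the pivot p₀ = point with lowest y (tie → lowest x): (0, -6).
  2. Sort the remaining points by polar angle around p₀.
  3. Walk through sorted points, maintaining a stack; pop the top while the last three entries make a non-left turn (cross product ≤ 0).
  4. Final stack is the convex hull in CCW order: (0, -6), (0, 9), (-3, 7), (-4, 3), (-5, -4).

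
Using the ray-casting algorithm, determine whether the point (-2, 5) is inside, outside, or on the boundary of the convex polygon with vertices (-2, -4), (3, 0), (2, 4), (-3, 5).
The point (-2, 5) lies strictly outside the polygon

Cast a horizontal ray to the right from the query point and count how many polygon edges it crosses (each edge strictly once or zero times, handled with the usual half-open convention). 
Parity of crossings → even ⇒ outside.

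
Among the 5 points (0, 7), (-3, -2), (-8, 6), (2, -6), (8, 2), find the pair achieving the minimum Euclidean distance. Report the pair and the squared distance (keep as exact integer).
Pair = ((-3, -2), (2, -6)); squared distance = 41

Compute all C(5, 2) = 10 pairwise squared distances (x_i − x_j)² + (y_i − y_j)². The minimum is 41, attained by the pair ((-3, -2), (2, -6)).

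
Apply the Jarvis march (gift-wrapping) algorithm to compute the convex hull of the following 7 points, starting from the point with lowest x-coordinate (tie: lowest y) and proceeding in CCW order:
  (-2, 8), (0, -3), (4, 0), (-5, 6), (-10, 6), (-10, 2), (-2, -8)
Hull (CCW) = [(-10, 2), (-2, -8), (4, 0), (-2, 8), (-10, 6)]

Jarvis march: at each step, from the current hull vertex p, select the next vertex q as the point such that every other point lies strictly to the left of (or on) the directed line p → q. (Equivalently: for every other point r, the cross product (q − p) × (r − p) ≥ 0.)
Starting point (lowest x, tie lowest y): (-10, 2). Wrap until returning to start. Resulting hull: (-10, 2), (-2, -8), (4, 0), (-2, 8), (-10, 6).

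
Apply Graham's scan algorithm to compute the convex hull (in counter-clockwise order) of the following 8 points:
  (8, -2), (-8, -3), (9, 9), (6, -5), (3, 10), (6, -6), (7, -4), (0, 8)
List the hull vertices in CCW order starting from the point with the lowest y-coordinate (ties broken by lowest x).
Hull (CCW) = [(6, -6), (8, -2), (9, 9), (3, 10), (0, 8), (-8, -3)]

Graham scan procedure:
  1. Find the pivot p₀ = point with lowest y (tie → lowest x): (6, -6).
  2. Sort the remaining points by polar angle around p₀.
  3. Walk through sorted points, maintaining a stack; pop the top while the last three entries make a non-left turn (cross product ≤ 0).
  4. Final stack is the convex hull in CCW order: (6, -6), (8, -2), (9, 9), (3, 10), (0, 8), (-8, -3).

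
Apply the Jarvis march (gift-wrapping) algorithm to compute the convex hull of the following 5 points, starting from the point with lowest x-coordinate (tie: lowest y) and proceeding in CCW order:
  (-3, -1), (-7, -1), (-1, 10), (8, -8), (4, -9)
Hull (CCW) = [(-7, -1), (4, -9), (8, -8), (-1, 10)]

Jarvis march: at each step, from the current hull vertex p, select the next vertex q as the point such that every other point lies strictly to the left of (or on) the directed line p → q. (Equivalently: for every other point r, the cross product (q − p) × (r − p) ≥ 0.)
Starting point (lowest x, tie lowest y): (-7, -1). Wrap until returning to start. Resulting hull: (-7, -1), (4, -9), (8, -8), (-1, 10).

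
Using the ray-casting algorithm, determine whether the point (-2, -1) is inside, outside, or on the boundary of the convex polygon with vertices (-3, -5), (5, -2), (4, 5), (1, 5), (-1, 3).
The point (-2, -1) lies on the polygon boundary

Boundary check: the query satisfies the collinearity and bounding-box conditions for some polygon edge, so it lies exactly on the boundary.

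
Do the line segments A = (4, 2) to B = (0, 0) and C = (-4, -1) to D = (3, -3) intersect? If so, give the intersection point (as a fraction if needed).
No (intersection of containing lines falls outside at least one segment)

Parametrize and solve: t = 37/22, s = 2/11. At least one of these is outside [0, 1], so the segments do not intersect.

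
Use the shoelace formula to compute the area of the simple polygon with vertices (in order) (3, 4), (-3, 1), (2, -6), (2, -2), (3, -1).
Area = 29

Shoelace formula: Area = (1/2) |Σ_i (x_i · y_{i+1} − x_{i+1} · y_i)| (indices mod n). Compute each cross term:
  (3)(1) − (-3)(4) = 15
  (-3)(-6) − (2)(1) = 16
  (2)(-2) − (2)(-6) = 8
  (2)(-1) − (3)(-2) = 4
  (3)(4) − (3)(-1) = 15
Sum = 58, so (signed) Area = 58/2 = 29, |Area| = 29.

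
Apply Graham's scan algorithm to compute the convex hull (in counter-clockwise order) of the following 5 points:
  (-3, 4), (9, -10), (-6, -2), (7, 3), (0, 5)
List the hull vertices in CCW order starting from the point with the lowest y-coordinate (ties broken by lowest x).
Hull (CCW) = [(9, -10), (7, 3), (0, 5), (-3, 4), (-6, -2)]

Graham scan procedure:
  1. Find the pivot p₀ = point with lowest y (tie → lowest x): (9, -10).
  2. Sort the remaining points by polar angle around p₀.
  3. Walk through sorted points, maintaining a stack; pop the top while the last three entries make a non-left turn (cross product ≤ 0).
  4. Final stack is the convex hull in CCW order: (9, -10), (7, 3), (0, 5), (-3, 4), (-6, -2).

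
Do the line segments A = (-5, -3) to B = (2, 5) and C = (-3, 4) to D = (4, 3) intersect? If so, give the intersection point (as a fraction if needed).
Yes; intersection at (2/3, 73/21) (t = 17/21 on AB, s = 11/21 on CD)

Parametrize AB as A + t(B − A) = (-5 + 7 t, -3 + 8 t) and CD as C + s(D − C) = (-3 + 7 s, 4 + -1 s). Solve the linear system for (t, s). Determinant = 63 ≠ 0, so a unique intersection of the containing lines exists. Solution: t = 17/21, s = 11/21 — both in [0, 1], so the segments cross. Intersection point: (2/3, 73/21).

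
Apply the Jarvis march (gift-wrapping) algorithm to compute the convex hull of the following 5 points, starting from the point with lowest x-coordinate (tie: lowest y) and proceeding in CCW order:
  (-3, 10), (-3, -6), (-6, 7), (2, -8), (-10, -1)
Hull (CCW) = [(-10, -1), (-3, -6), (2, -8), (-3, 10), (-6, 7)]

Jarvis march: at each step, from the current hull vertex p, select the next vertex q as the point such that every other point lies strictly to the left of (or on) the directed line p → q. (Equivalently: for every other point r, the cross product (q − p) × (r − p) ≥ 0.)
Starting point (lowest x, tie lowest y): (-10, -1). Wrap until returning to start. Resulting hull: (-10, -1), (-3, -6), (2, -8), (-3, 10), (-6, 7).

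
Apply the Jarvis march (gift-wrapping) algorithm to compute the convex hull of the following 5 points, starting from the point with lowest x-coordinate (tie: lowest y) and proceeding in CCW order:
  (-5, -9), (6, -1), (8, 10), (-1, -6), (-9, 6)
Hull (CCW) = [(-9, 6), (-5, -9), (6, -1), (8, 10)]

Jarvis march: at each step, from the current hull vertex p, select the next vertex q as the point such that every other point lies strictly to the left of (or on) the directed line p → q. (Equivalently: for every other point r, the cross product (q − p) × (r − p) ≥ 0.)
Starting point (lowest x, tie lowest y): (-9, 6). Wrap until returning to start. Resulting hull: (-9, 6), (-5, -9), (6, -1), (8, 10).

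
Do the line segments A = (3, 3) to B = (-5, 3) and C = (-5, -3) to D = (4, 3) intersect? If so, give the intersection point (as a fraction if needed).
No (intersection of containing lines falls outside at least one segment)

Parametrize and solve: t = -1/8, s = 1. At least one of these is outside [0, 1], so the segments do not intersect.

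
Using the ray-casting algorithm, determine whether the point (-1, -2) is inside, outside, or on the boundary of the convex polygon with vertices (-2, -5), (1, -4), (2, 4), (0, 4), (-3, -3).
The point (-1, -2) lies strictly inside the polygon

Cast a horizontal ray to the right from the query point and count how many polygon edges it crosses (each edge strictly once or zero times, handled with the usual half-open convention). 
Parity of crossings → odd ⇒ inside.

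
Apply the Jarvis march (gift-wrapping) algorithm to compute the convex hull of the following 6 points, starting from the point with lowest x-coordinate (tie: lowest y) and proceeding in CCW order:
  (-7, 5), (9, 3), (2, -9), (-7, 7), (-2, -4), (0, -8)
Hull (CCW) = [(-7, 5), (0, -8), (2, -9), (9, 3), (-7, 7)]

Jarvis march: at each step, from the current hull vertex p, select the next vertex q as the point such that every other point lies strictly to the left of (or on) the directed line p → q. (Equivalently: for every other point r, the cross product (q − p) × (r − p) ≥ 0.)
Starting point (lowest x, tie lowest y): (-7, 5). Wrap until returning to start. Resulting hull: (-7, 5), (0, -8), (2, -9), (9, 3), (-7, 7).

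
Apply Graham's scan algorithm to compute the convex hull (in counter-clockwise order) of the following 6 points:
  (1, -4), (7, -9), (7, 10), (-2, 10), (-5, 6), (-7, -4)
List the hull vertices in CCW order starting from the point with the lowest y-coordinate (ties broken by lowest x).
Hull (CCW) = [(7, -9), (7, 10), (-2, 10), (-5, 6), (-7, -4)]

Graham scan procedure:
  1. Find the pivot p₀ = point with lowest y (tie → lowest x): (7, -9).
  2. Sort the remaining points by polar angle around p₀.
  3. Walk through sorted points, maintaining a stack; pop the top while the last three entries make a non-left turn (cross product ≤ 0).
  4. Final stack is the convex hull in CCW order: (7, -9), (7, 10), (-2, 10), (-5, 6), (-7, -4).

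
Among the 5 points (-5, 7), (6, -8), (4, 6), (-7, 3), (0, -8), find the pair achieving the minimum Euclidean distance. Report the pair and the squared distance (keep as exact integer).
Pair = ((-5, 7), (-7, 3)); squared distance = 20

Compute all C(5, 2) = 10 pairwise squared distances (x_i − x_j)² + (y_i − y_j)². The minimum is 20, attained by the pair ((-5, 7), (-7, 3)).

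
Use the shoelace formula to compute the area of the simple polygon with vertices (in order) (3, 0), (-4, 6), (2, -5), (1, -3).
Area = 17

Shoelace formula: Area = (1/2) |Σ_i (x_i · y_{i+1} − x_{i+1} · y_i)| (indices mod n). Compute each cross term:
  (3)(6) − (-4)(0) = 18
  (-4)(-5) − (2)(6) = 8
  (2)(-3) − (1)(-5) = -1
  (1)(0) − (3)(-3) = 9
Sum = 34, so (signed) Area = 34/2 = 17, |Area| = 17.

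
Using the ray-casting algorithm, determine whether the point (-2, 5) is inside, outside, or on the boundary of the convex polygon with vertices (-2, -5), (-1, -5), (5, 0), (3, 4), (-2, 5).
The point (-2, 5) lies on the polygon boundary

Boundary check: the query satisfies the collinearity and bounding-box conditions for some polygon edge, so it lies exactly on the boundary.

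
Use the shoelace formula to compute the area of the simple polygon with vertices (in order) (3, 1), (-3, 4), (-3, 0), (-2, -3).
Area = 43/2

Shoelace formula: Area = (1/2) |Σ_i (x_i · y_{i+1} − x_{i+1} · y_i)| (indices mod n). Compute each cross term:
  (3)(4) − (-3)(1) = 15
  (-3)(0) − (-3)(4) = 12
  (-3)(-3) − (-2)(0) = 9
  (-2)(1) − (3)(-3) = 7
Sum = 43, so (signed) Area = 43/2 = 43/2, |Area| = 43/2.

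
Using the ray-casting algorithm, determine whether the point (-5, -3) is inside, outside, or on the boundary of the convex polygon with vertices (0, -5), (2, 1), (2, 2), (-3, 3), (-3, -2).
The point (-5, -3) lies strictly outside the polygon

Cast a horizontal ray to the right from the query point and count how many polygon edges it crosses (each edge strictly once or zero times, handled with the usual half-open convention). 
Parity of crossings → even ⇒ outside.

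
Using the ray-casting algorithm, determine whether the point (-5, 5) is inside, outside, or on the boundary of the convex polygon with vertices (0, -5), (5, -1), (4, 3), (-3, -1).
The point (-5, 5) lies strictly outside the polygon

Cast a horizontal ray to the right from the query point and count how many polygon edges it crosses (each edge strictly once or zero times, handled with the usual half-open convention). 
Parity of crossings → even ⇒ outside.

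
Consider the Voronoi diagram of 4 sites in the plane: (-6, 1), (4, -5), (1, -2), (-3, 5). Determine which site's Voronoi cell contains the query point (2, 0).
Nearest site = (1, -2)

The Voronoi cell of site s contains exactly those query points closer to s than to any other site. Compute squared distances from q = (2, 0) to each site:
  (1 − 2)² + (-2 − 0)² = 5
  (4 − 2)² + (-5 − 0)² = 29
  (-3 − 2)² + (5 − 0)² = 50
  (-6 − 2)² + (1 − 0)² = 65
Minimum is attained by (1, -2), so q lies in its Voronoi cell.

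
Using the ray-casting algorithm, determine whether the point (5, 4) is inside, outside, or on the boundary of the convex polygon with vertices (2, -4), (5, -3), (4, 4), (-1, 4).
The point (5, 4) lies strictly outside the polygon

Cast a horizontal ray to the right from the query point and count how many polygon edges it crosses (each edge strictly once or zero times, handled with the usual half-open convention). 
Parity of crossings → even ⇒ outside.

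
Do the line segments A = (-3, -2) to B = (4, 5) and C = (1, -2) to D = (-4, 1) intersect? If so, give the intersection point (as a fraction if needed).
Yes; intersection at (-3/2, -1/2) (t = 3/14 on AB, s = 1/2 on CD)

Parametrize AB as A + t(B − A) = (-3 + 7 t, -2 + 7 t) and CD as C + s(D − C) = (1 + -5 s, -2 + 3 s). Solve the linear system for (t, s). Determinant = -56 ≠ 0, so a unique intersection of the containing lines exists. Solution: t = 3/14, s = 1/2 — both in [0, 1], so the segments cross. Intersection point: (-3/2, -1/2).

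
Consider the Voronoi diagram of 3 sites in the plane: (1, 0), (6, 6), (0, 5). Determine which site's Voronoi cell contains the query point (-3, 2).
Nearest site = (0, 5)

The Voronoi cell of site s contains exactly those query points closer to s than to any other site. Compute squared distances from q = (-3, 2) to each site:
  (0 − -3)² + (5 − 2)² = 18
  (1 − -3)² + (0 − 2)² = 20
  (6 − -3)² + (6 − 2)² = 97
Minimum is attained by (0, 5), so q lies in its Voronoi cell.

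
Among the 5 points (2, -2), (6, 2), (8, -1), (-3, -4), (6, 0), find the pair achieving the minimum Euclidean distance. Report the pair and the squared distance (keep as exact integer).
Pair = ((6, 2), (6, 0)); squared distance = 4

Compute all C(5, 2) = 10 pairwise squared distances (x_i − x_j)² + (y_i − y_j)². The minimum is 4, attained by the pair ((6, 2), (6, 0)).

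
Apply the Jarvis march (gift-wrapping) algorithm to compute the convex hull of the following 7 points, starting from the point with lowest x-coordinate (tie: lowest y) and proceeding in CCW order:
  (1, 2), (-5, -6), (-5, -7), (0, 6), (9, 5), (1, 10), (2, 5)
Hull (CCW) = [(-5, -7), (9, 5), (1, 10), (-5, -6)]

Jarvis march: at each step, from the current hull vertex p, select the next vertex q as the point such that every other point lies strictly to the left of (or on) the directed line p → q. (Equivalently: for every other point r, the cross product (q − p) × (r − p) ≥ 0.)
Starting point (lowest x, tie lowest y): (-5, -7). Wrap until returning to start. Resulting hull: (-5, -7), (9, 5), (1, 10), (-5, -6).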